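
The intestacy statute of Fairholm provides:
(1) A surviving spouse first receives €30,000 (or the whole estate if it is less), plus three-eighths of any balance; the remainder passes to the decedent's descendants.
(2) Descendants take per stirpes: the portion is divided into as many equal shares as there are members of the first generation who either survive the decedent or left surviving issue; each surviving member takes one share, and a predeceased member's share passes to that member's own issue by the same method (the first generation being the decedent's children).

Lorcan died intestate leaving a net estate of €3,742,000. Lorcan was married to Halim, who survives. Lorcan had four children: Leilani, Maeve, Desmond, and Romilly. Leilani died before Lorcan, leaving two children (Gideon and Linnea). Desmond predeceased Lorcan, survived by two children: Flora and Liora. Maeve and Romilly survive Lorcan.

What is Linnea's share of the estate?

Halim first takes €30,000, leaving a balance of €3,712,000. Halim then takes three-eighths of the balance (€1,392,000), for a total of €1,422,000. The remaining €2,320,000 passes to the descendants.
The descendants' portion (€2,320,000) is divided into 4 shares of €580,000: Maeve and Romilly each take €580,000; Leilani's €580,000 share passes to Leilani's issue; Desmond's €580,000 share passes to Desmond's issue.
Leilani's share (€580,000) is divided into 2 shares of €290,000: Gideon and Linnea each take €290,000.
Desmond's share (€580,000) is divided into 2 shares of €290,000: Flora and Liora each take €290,000.

Linnea receives €290,000.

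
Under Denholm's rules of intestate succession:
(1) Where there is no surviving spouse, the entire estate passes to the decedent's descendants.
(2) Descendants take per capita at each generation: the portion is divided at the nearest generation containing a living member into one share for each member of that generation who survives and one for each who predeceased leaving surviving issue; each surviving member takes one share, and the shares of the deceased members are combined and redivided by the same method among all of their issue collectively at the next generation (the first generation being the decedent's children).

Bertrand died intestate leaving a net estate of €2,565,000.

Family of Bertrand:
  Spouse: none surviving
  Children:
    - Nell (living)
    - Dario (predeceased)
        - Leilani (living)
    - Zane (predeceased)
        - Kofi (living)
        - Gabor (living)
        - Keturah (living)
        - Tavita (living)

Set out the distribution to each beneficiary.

The entire €2,565,000 passes to the descendants.
That amount (€2,565,000) is divided at the children's generation into 3 shares of €855,000. Nell takes €855,000. The 2 shares of the deceased (Dario and Zane) are combined into a pool of €1,710,000.
That pool (€1,710,000) is divided at the grandchildren's generation equally among Leilani, Kofi, Gabor, Keturah, and Tavita: €342,000 each.

Nell: €855,000; Leilani: €342,000; Kofi: €342,000; Gabor: €342,000; Keturah: €342,000; Tavita: €342,000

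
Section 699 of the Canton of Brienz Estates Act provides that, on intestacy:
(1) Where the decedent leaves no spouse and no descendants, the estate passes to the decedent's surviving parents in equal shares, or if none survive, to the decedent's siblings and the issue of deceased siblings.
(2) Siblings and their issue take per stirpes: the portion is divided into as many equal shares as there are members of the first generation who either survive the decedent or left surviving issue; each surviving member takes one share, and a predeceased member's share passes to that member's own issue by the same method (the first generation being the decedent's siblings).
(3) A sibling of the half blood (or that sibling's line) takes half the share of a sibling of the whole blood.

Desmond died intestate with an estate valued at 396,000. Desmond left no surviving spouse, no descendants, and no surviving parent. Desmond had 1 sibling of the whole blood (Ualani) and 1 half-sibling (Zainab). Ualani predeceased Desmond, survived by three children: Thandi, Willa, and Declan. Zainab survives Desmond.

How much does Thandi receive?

Thandi receives 88,000.

The entire 396,000 passes to the siblings and their issue.
Counting each half-blood sibling's line as half a unit, there are 3/2 units in 396,000, so one unit is 264,000. Whole-blood lines (Ualani) take 264,000 each; half-blood lines (Zainab) take 132,000 each.
Ualani's share (264,000) is divided into 3 shares of 88,000: Thandi, Willa, and Declan each take 88,000.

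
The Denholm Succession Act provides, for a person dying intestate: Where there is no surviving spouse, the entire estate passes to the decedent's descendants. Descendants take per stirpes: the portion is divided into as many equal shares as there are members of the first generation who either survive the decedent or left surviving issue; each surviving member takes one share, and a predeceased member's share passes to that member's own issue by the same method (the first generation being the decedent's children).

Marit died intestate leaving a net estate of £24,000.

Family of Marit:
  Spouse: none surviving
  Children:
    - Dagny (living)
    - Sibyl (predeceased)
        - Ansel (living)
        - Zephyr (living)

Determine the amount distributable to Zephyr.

The entire £24,000 passes to the descendants.
That amount (£24,000) is divided into 2 shares of £12,000: Dagny takes £12,000; Sibyl's £12,000 share passes to Sibyl's issue.
Sibyl's share (£12,000) is divided into 2 shares of £6,000: Ansel and Zephyr each take £6,000.

Zephyr receives £6,000.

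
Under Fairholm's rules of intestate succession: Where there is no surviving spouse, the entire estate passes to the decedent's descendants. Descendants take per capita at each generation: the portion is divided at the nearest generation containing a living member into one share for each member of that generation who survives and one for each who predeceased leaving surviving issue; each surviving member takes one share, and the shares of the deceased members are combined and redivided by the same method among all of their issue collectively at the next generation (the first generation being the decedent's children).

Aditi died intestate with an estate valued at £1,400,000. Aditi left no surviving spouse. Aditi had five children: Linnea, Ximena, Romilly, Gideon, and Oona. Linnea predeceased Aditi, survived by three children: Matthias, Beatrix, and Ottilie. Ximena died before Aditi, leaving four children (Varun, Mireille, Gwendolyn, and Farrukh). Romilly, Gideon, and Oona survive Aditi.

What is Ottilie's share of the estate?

Ottilie receives £80,000.

The entire £1,400,000 passes to the descendants.
That amount (£1,400,000) is divided at the children's generation into 5 shares of £280,000. Romilly, Gideon, and Oona each take £280,000. The 2 shares of the deceased (Linnea and Ximena) are combined into a pool of £560,000.
That pool (£560,000) is divided at the grandchildren's generation equally among Matthias, Beatrix, Ottilie, Varun, Mireille, Gwendolyn, and Farrukh: £80,000 each.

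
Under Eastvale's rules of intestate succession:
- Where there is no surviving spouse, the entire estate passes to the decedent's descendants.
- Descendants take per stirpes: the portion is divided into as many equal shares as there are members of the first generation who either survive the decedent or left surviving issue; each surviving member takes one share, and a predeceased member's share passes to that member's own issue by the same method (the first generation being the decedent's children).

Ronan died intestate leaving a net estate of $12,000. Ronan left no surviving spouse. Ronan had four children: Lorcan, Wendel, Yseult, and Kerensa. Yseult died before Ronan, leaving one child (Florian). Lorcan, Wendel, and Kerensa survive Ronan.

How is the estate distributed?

The entire $12,000 passes to the descendants.
That amount ($12,000) is divided into 4 shares of $3,000: Lorcan, Wendel, and Kerensa each take $3,000; Yseult's $3,000 share passes to Yseult's issue.
Yseult's share ($3,000) passes entirely to Florian.

Lorcan: $3,000; Wendel: $3,000; Florian: $3,000; Kerensa: $3,000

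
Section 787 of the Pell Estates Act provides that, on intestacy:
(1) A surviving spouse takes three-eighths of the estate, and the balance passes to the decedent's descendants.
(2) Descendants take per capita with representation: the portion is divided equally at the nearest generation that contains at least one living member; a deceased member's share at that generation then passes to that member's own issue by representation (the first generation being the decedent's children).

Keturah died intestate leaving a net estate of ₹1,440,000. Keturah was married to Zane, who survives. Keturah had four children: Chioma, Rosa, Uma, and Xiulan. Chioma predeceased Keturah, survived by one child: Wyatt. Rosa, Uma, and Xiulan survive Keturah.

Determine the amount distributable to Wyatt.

Zane takes three-eighths of ₹1,440,000 = ₹540,000. The remaining ₹900,000 passes to the descendants.
The descendants' portion (₹900,000) is divided into 4 shares of ₹225,000: Rosa, Uma, and Xiulan each take ₹225,000; Chioma's ₹225,000 share passes to Chioma's issue.
Chioma's share (₹225,000) passes entirely to Wyatt.

Wyatt receives ₹225,000.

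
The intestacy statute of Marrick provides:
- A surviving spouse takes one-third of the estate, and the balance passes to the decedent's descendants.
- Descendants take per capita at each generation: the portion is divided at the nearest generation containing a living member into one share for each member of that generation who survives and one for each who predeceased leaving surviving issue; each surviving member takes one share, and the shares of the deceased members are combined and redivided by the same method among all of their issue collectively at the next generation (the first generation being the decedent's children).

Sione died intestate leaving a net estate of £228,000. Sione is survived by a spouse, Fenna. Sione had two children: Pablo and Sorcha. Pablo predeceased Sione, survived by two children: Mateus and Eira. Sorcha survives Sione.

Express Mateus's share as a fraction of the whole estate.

Mateus receives 1/6 of the estate.

Fenna takes one-third of £228,000 = £76,000. The remaining £152,000 passes to the descendants.
The descendants' portion (£152,000) is divided at the children's generation into 2 shares of £76,000. Sorcha takes £76,000. The remaining share for the deceased Pablo (£76,000) is carried to the next generation.
That pool (£76,000) is divided at the grandchildren's generation equally among Mateus and Eira: £38,000 each.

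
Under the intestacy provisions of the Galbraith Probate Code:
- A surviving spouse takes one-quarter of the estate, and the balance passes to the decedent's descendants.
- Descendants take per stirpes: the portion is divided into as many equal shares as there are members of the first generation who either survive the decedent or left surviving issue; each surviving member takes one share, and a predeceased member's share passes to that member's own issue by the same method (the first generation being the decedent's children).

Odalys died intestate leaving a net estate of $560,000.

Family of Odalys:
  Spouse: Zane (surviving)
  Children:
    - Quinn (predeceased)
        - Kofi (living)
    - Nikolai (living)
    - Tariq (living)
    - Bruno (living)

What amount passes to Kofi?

Zane takes one-quarter of $560,000 = $140,000. The remaining $420,000 passes to the descendants.
The descendants' portion ($420,000) is divided into 4 shares of $105,000: Nikolai, Tariq, and Bruno each take $105,000; Quinn's $105,000 share passes to Quinn's issue.
Quinn's share ($105,000) passes entirely to Kofi.

Kofi receives $105,000.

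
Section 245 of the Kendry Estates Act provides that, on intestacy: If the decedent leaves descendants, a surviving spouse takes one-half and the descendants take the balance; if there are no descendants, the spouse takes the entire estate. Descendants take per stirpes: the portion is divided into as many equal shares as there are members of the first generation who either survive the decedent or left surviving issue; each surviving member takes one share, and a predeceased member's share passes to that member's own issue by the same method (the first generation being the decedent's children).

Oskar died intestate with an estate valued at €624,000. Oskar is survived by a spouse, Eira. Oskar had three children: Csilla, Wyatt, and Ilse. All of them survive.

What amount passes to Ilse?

Ilse receives €104,000.

Eira takes one-half of €624,000 = €312,000. The remaining €312,000 passes to the descendants.
The descendants' portion (€312,000) is divided into 3 shares of €104,000: Csilla, Wyatt, and Ilse each take €104,000.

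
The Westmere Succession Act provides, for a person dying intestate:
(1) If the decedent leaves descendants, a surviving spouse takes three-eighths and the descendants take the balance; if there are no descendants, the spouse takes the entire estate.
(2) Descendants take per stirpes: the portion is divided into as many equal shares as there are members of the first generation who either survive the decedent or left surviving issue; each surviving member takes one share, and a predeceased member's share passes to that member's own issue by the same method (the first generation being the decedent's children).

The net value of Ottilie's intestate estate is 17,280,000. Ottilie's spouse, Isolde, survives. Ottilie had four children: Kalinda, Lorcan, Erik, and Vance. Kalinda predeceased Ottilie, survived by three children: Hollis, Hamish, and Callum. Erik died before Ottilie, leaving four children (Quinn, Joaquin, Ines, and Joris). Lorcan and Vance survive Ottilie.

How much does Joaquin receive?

Isolde takes three-eighths of 17,280,000 = 6,480,000. The remaining 10,800,000 passes to the descendants.
The descendants' portion (10,800,000) is divided into 4 shares of 2,700,000: Lorcan and Vance each take 2,700,000; Kalinda's 2,700,000 share passes to Kalinda's issue; Erik's 2,700,000 share passes to Erik's issue.
Kalinda's share (2,700,000) is divided into 3 shares of 900,000: Hollis, Hamish, and Callum each take 900,000.
Erik's share (2,700,000) is divided into 4 shares of 675,000: Quinn, Joaquin, Ines, and Joris each take 675,000.

Joaquin receives 675,000.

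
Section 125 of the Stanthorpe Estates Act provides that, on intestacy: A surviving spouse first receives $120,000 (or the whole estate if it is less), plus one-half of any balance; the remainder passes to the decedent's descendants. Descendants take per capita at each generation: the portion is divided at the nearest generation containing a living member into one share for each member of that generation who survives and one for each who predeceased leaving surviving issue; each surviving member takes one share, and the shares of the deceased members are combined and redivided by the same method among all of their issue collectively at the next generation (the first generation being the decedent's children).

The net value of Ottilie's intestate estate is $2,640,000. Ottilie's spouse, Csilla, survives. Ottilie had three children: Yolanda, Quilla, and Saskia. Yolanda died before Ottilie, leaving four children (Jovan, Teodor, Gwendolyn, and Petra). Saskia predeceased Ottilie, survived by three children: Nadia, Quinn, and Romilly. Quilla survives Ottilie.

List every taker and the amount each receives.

Csilla: $1,380,000; Jovan: $120,000; Teodor: $120,000; Gwendolyn: $120,000; Petra: $120,000; Quilla: $420,000; Nadia: $120,000; Quinn: $120,000; Romilly: $120,000

Csilla first takes $120,000, leaving a balance of $2,520,000. Csilla then takes one-half of the balance ($1,260,000), for a total of $1,380,000. The remaining $1,260,000 passes to the descendants.
The descendants' portion ($1,260,000) is divided at the children's generation into 3 shares of $420,000. Quilla takes $420,000. The 2 shares of the deceased (Yolanda and Saskia) are combined into a pool of $840,000.
That pool ($840,000) is divided at the grandchildren's generation equally among Jovan, Teodor, Gwendolyn, Petra, Nadia, Quinn, and Romilly: $120,000 each.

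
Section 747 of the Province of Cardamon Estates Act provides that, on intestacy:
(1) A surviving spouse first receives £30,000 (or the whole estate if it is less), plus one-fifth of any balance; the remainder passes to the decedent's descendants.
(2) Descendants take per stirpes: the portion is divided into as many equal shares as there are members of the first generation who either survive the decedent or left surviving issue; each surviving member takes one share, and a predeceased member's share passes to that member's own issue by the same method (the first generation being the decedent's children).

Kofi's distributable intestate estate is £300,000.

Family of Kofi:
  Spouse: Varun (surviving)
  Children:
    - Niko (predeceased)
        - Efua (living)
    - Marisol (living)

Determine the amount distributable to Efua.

Efua receives £108,000.

Varun first takes £30,000, leaving a balance of £270,000. Varun then takes one-fifth of the balance (£54,000), for a total of £84,000. The remaining £216,000 passes to the descendants.
The descendants' portion (£216,000) is divided into 2 shares of £108,000: Marisol takes £108,000; Niko's £108,000 share passes to Niko's issue.
Niko's share (£108,000) passes entirely to Efua.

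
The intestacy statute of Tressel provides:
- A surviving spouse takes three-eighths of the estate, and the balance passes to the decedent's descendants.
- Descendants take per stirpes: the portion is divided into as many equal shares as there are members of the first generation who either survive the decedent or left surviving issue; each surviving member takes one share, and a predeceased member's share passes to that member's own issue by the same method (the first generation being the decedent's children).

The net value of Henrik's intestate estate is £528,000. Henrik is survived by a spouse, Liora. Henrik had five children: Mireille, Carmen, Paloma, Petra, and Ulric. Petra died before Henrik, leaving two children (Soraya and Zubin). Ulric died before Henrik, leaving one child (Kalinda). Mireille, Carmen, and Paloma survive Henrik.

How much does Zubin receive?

Zubin receives £33,000.

Liora takes three-eighths of £528,000 = £198,000. The remaining £330,000 passes to the descendants.
The descendants' portion (£330,000) is divided into 5 shares of £66,000: Mireille, Carmen, and Paloma each take £66,000; Petra's £66,000 share passes to Petra's issue; Ulric's £66,000 share passes to Ulric's issue.
Petra's share (£66,000) is divided into 2 shares of £33,000: Soraya and Zubin each take £33,000.
Ulric's share (£66,000) passes entirely to Kalinda.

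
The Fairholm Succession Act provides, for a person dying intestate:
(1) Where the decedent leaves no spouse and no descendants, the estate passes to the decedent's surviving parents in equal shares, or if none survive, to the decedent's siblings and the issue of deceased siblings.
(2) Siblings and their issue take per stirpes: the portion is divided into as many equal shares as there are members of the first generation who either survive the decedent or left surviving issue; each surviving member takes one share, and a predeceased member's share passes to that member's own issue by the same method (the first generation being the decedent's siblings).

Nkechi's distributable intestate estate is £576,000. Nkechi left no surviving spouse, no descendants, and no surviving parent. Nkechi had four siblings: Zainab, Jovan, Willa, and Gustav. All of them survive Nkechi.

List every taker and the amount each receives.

The entire £576,000 passes to the siblings and their issue.
That amount (£576,000) is divided into 4 shares of £144,000: Zainab, Jovan, Willa, and Gustav each take £144,000.

Zainab: £144,000; Jovan: £144,000; Willa: £144,000; Gustav: £144,000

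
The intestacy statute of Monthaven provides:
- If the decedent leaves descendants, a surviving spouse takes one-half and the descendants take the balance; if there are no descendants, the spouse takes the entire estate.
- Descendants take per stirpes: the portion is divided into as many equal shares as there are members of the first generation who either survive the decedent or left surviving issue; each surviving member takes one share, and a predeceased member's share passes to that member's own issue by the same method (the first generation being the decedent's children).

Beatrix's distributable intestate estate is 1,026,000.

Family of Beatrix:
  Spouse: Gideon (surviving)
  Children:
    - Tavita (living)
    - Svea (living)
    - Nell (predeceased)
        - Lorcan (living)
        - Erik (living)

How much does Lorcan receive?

Lorcan receives 85,500.

Gideon takes one-half of 1,026,000 = 513,000. The remaining 513,000 passes to the descendants.
The descendants' portion (513,000) is divided into 3 shares of 171,000: Tavita and Svea each take 171,000; Nell's 171,000 share passes to Nell's issue.
Nell's share (171,000) is divided into 2 shares of 85,500: Lorcan and Erik each take 85,500.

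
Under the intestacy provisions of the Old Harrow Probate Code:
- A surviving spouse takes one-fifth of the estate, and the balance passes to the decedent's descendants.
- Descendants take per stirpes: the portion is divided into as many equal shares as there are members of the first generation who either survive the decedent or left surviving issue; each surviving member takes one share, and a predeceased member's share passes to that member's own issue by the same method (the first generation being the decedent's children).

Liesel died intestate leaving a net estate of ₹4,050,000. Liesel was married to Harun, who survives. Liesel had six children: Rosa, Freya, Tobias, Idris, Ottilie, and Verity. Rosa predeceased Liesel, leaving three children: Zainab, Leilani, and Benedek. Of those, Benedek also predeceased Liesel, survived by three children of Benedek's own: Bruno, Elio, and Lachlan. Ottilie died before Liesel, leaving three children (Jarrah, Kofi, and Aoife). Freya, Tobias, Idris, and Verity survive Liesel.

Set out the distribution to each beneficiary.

Harun takes one-fifth of ₹4,050,000 = ₹810,000. The remaining ₹3,240,000 passes to the descendants.
The descendants' portion (₹3,240,000) is divided into 6 shares of ₹540,000: Freya, Tobias, Idris, and Verity each take ₹540,000; Rosa's ₹540,000 share passes to Rosa's issue; Ottilie's ₹540,000 share passes to Ottilie's issue.
Rosa's share (₹540,000) is divided into 3 shares of ₹180,000: Zainab and Leilani each take ₹180,000; Benedek's ₹180,000 share passes to Benedek's issue.
Benedek's share (₹180,000) is divided into 3 shares of ₹60,000: Bruno, Elio, and Lachlan each take ₹60,000.
Ottilie's share (₹540,000) is divided into 3 shares of ₹180,000: Jarrah, Kofi, and Aoife each take ₹180,000.

Harun: ₹810,000; Zainab: ₹180,000; Leilani: ₹180,000; Bruno: ₹60,000; Elio: ₹60,000; Lachlan: ₹60,000; Freya: ₹540,000; Tobias: ₹540,000; Idris: ₹540,000; Jarrah: ₹180,000; Kofi: ₹180,000; Aoife: ₹180,000; Verity: ₹540,000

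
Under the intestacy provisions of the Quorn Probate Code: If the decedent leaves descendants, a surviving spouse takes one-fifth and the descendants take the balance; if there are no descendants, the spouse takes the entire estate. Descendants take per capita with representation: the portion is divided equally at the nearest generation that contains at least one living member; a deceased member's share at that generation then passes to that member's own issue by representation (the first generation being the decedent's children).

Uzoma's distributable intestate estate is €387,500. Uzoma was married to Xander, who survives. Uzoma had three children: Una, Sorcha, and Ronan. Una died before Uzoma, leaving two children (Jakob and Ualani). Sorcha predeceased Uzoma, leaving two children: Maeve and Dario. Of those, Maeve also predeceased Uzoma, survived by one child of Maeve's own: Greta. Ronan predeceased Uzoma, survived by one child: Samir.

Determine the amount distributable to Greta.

Greta receives €62,000.

Xander takes one-fifth of €387,500 = €77,500. The remaining €310,000 passes to the descendants.
No child survives, so the initial division is made at the grandchildren's generation.
The descendants' portion (€310,000) is divided into 5 shares of €62,000: Jakob, Ualani, Dario, and Samir each take €62,000; Maeve's €62,000 share passes to Maeve's issue.
Maeve's share (€62,000) passes entirely to Greta.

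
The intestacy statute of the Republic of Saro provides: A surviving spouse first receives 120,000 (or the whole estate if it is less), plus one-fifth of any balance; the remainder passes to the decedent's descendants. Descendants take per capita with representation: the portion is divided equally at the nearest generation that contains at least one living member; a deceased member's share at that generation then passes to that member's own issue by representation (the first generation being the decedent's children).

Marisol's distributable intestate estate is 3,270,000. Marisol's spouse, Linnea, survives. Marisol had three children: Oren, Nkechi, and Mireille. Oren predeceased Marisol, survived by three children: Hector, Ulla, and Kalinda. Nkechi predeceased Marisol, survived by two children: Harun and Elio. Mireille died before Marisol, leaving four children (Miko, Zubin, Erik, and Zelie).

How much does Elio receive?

Elio receives 280,000.

Linnea first takes 120,000, leaving a balance of 3,150,000. Linnea then takes one-fifth of the balance (630,000), for a total of 750,000. The remaining 2,520,000 passes to the descendants.
No child survives, so the initial division is made at the grandchildren's generation.
The descendants' portion (2,520,000) is divided into 9 shares of 280,000: Hector, Ulla, Kalinda, Harun, Elio, Miko, Zubin, Erik, and Zelie each take 280,000.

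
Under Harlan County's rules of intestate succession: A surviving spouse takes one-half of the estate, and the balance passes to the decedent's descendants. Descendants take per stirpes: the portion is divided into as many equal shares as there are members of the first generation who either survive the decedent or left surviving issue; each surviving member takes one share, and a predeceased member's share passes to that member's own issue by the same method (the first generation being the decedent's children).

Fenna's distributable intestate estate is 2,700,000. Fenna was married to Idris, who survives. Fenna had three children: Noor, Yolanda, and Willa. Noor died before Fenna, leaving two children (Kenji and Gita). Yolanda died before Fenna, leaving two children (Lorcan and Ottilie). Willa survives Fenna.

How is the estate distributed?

Idris: 1,350,000; Kenji: 225,000; Gita: 225,000; Lorcan: 225,000; Ottilie: 225,000; Willa: 450,000

Idris takes one-half of 2,700,000 = 1,350,000. The remaining 1,350,000 passes to the descendants.
The descendants' portion (1,350,000) is divided into 3 shares of 450,000: Willa takes 450,000; Noor's 450,000 share passes to Noor's issue; Yolanda's 450,000 share passes to Yolanda's issue.
Noor's share (450,000) is divided into 2 shares of 225,000: Kenji and Gita each take 225,000.
Yolanda's share (450,000) is divided into 2 shares of 225,000: Lorcan and Ottilie each take 225,000.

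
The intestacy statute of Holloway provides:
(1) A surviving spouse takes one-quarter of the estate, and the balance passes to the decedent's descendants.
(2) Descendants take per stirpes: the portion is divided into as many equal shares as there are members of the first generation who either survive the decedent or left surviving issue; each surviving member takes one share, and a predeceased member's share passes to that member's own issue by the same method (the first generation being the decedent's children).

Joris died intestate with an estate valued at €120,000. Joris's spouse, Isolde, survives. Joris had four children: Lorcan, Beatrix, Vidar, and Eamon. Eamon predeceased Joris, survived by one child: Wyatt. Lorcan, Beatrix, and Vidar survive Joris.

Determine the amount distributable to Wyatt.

Wyatt receives €22,500.

Isolde takes one-quarter of €120,000 = €30,000. The remaining €90,000 passes to the descendants.
The descendants' portion (€90,000) is divided into 4 shares of €22,500: Lorcan, Beatrix, and Vidar each take €22,500; Eamon's €22,500 share passes to Eamon's issue.
Eamon's share (€22,500) passes entirely to Wyatt.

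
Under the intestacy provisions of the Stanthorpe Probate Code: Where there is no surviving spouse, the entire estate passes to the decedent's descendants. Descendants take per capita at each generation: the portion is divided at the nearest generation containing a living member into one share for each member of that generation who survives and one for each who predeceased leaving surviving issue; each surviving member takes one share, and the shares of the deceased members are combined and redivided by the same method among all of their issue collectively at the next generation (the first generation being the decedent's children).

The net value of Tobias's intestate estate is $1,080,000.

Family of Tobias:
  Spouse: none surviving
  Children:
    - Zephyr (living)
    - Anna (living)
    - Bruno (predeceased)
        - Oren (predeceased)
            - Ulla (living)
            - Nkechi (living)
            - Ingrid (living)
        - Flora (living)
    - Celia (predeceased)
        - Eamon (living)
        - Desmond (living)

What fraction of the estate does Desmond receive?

Desmond receives 1/8 of the estate.

The entire $1,080,000 passes to the descendants.
That amount ($1,080,000) is divided at the children's generation into 4 shares of $270,000. Zephyr and Anna each take $270,000. The 2 shares of the deceased (Bruno and Celia) are combined into a pool of $540,000.
That pool ($540,000) is divided at the grandchildren's generation into 4 shares of $135,000. Flora, Eamon, and Desmond each take $135,000. The remaining share for the deceased Oren ($135,000) is carried to the next generation.
That pool ($135,000) is divided at the great-grandchildren's generation equally among Ulla, Nkechi, and Ingrid: $45,000 each.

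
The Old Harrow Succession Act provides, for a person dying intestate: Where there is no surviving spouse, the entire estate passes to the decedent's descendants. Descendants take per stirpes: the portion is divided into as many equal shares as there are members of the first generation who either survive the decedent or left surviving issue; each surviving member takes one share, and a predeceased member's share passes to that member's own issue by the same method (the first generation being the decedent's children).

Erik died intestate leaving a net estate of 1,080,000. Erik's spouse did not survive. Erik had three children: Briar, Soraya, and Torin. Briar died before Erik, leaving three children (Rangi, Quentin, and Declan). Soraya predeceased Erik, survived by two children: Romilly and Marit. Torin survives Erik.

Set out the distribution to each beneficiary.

The entire 1,080,000 passes to the descendants.
That amount (1,080,000) is divided into 3 shares of 360,000: Torin takes 360,000; Briar's 360,000 share passes to Briar's issue; Soraya's 360,000 share passes to Soraya's issue.
Briar's share (360,000) is divided into 3 shares of 120,000: Rangi, Quentin, and Declan each take 120,000.
Soraya's share (360,000) is divided into 2 shares of 180,000: Romilly and Marit each take 180,000.

Rangi: 120,000; Quentin: 120,000; Declan: 120,000; Romilly: 180,000; Marit: 180,000; Torin: 360,000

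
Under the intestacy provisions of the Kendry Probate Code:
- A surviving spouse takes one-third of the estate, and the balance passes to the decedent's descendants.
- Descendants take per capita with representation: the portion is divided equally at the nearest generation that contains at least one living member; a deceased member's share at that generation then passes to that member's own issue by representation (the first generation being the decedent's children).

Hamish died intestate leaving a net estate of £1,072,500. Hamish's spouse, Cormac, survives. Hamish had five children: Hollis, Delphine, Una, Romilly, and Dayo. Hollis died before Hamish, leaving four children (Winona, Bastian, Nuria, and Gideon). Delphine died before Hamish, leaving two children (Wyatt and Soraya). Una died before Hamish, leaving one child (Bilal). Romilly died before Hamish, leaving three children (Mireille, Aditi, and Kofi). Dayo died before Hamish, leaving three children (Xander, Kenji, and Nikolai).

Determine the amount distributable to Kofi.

Cormac takes one-third of £1,072,500 = £357,500. The remaining £715,000 passes to the descendants.
No child survives, so the initial division is made at the grandchildren's generation.
The descendants' portion (£715,000) is divided into 13 shares of £55,000: Winona, Bastian, Nuria, Gideon, Wyatt, Soraya, Bilal, Mireille, Aditi, Kofi, Xander, Kenji, and Nikolai each take £55,000.

Kofi receives £55,000.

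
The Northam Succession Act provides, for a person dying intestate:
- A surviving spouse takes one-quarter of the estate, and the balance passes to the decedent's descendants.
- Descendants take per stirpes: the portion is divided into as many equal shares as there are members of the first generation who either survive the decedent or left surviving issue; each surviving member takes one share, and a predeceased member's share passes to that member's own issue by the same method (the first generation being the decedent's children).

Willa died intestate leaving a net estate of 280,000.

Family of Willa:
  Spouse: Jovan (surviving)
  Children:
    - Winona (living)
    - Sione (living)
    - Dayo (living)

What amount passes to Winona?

Winona receives 70,000.

Jovan takes one-quarter of 280,000 = 70,000. The remaining 210,000 passes to the descendants.
The descendants' portion (210,000) is divided into 3 shares of 70,000: Winona, Sione, and Dayo each take 70,000.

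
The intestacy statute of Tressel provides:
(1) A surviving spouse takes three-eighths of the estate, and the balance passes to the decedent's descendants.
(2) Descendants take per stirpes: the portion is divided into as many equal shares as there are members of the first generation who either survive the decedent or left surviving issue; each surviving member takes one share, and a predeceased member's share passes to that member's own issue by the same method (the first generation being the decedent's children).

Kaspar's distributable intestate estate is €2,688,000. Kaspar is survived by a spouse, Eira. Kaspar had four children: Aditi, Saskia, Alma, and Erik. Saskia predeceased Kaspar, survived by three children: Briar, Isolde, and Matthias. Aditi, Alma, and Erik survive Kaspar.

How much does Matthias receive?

Matthias receives €140,000.

Eira takes three-eighths of €2,688,000 = €1,008,000. The remaining €1,680,000 passes to the descendants.
The descendants' portion (€1,680,000) is divided into 4 shares of €420,000: Aditi, Alma, and Erik each take €420,000; Saskia's €420,000 share passes to Saskia's issue.
Saskia's share (€420,000) is divided into 3 shares of €140,000: Briar, Isolde, and Matthias each take €140,000.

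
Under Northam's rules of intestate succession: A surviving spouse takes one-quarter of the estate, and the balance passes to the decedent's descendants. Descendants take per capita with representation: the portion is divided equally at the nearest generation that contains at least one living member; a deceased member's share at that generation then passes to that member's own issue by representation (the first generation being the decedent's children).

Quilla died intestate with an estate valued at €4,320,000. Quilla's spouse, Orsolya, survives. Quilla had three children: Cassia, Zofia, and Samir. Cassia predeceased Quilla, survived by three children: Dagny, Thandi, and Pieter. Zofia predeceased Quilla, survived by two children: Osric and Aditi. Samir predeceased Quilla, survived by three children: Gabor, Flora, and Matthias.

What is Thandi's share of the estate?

Orsolya takes one-quarter of €4,320,000 = €1,080,000. The remaining €3,240,000 passes to the descendants.
No child survives, so the initial division is made at the grandchildren's generation.
The descendants' portion (€3,240,000) is divided into 8 shares of €405,000: Dagny, Thandi, Pieter, Osric, Aditi, Gabor, Flora, and Matthias each take €405,000.

Thandi receives €405,000.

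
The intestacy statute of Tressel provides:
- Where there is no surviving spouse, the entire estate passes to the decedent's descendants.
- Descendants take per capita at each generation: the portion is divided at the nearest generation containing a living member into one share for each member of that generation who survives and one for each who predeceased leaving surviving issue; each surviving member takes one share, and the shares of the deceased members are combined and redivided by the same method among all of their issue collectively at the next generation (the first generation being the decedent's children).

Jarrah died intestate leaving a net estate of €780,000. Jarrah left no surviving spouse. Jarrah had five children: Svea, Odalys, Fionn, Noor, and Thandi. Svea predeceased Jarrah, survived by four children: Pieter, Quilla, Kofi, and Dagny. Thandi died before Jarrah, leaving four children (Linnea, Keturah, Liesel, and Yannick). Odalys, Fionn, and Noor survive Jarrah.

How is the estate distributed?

The entire €780,000 passes to the descendants.
That amount (€780,000) is divided at the children's generation into 5 shares of €156,000. Odalys, Fionn, and Noor each take €156,000. The 2 shares of the deceased (Svea and Thandi) are combined into a pool of €312,000.
That pool (€312,000) is divided at the grandchildren's generation equally among Pieter, Quilla, Kofi, Dagny, Linnea, Keturah, Liesel, and Yannick: €39,000 each.

Pieter: €39,000; Quilla: €39,000; Kofi: €39,000; Dagny: €39,000; Odalys: €156,000; Fionn: €156,000; Noor: €156,000; Linnea: €39,000; Keturah: €39,000; Liesel: €39,000; Yannick: €39,000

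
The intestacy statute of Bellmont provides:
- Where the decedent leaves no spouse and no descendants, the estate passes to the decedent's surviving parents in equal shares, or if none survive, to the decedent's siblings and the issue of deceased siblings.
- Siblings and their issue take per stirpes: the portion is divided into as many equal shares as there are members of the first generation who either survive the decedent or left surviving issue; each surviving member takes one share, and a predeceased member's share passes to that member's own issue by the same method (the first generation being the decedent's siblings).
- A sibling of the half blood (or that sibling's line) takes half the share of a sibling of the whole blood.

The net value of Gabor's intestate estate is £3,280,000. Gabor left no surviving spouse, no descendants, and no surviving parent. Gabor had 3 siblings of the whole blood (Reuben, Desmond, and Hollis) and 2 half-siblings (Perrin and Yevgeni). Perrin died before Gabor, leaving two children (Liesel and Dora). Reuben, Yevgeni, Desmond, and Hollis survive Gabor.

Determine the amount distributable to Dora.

The entire £3,280,000 passes to the siblings and their issue.
Counting each half-blood sibling's line as half a unit, there are 4 units in £3,280,000, so one unit is £820,000. Whole-blood lines (Reuben, Desmond, and Hollis) take £820,000 each; half-blood lines (Perrin and Yevgeni) take £410,000 each.
Perrin's share (£410,000) is divided into 2 shares of £205,000: Liesel and Dora each take £205,000.

Dora receives £205,000.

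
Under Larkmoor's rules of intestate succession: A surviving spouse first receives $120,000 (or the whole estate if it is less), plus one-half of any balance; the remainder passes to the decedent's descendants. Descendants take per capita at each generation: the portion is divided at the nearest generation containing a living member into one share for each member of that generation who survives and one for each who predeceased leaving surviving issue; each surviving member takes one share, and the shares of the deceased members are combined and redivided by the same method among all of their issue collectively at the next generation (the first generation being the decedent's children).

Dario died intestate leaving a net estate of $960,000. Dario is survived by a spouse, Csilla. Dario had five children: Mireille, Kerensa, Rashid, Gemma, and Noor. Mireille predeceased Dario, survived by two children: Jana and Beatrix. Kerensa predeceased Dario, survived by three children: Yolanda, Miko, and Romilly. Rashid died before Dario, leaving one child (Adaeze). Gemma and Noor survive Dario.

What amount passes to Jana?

Csilla first takes $120,000, leaving a balance of $840,000. Csilla then takes one-half of the balance ($420,000), for a total of $540,000. The remaining $420,000 passes to the descendants.
The descendants' portion ($420,000) is divided at the children's generation into 5 shares of $84,000. Gemma and Noor each take $84,000. The 3 shares of the deceased (Mireille, Kerensa, and Rashid) are combined into a pool of $252,000.
That pool ($252,000) is divided at the grandchildren's generation equally among Jana, Beatrix, Yolanda, Miko, Romilly, and Adaeze: $42,000 each.

Jana receives $42,000.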